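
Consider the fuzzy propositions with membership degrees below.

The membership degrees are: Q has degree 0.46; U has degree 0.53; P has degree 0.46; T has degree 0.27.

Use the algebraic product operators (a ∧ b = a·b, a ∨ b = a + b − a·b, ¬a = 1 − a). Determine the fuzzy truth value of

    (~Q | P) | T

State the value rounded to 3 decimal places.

~Q = 1 − 0.4600 = 0.5400
~Q | P = a + b − a·b on (0.5400, 0.4600) = 0.7516
(~Q | P) | T = a + b − a·b on (0.7516, 0.2700) = 0.8187

0.819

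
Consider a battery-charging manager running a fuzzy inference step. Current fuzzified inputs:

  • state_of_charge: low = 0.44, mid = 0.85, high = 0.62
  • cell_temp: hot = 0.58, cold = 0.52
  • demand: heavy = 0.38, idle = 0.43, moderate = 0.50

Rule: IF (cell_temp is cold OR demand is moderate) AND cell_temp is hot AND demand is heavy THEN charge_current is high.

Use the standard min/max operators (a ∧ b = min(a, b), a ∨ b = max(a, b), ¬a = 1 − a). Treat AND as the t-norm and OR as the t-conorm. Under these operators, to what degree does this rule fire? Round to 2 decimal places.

0.38

firing strength: (cold=0.52 OR moderate=0.50) = 0.52; AND[min(a, b)] with hot=0.58, heavy=0.38 → w = 0.38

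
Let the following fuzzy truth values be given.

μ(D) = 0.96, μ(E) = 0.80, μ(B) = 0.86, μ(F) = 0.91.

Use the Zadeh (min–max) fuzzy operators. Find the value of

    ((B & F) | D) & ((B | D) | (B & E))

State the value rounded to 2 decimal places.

B & F = min(a, b) on (0.86, 0.91) = 0.86
(B & F) | D = max(a, b) on (0.86, 0.96) = 0.96
B | D = max(a, b) on (0.86, 0.96) = 0.96
B & E = min(a, b) on (0.86, 0.80) = 0.80
(B | D) | (B & E) = max(a, b) on (0.96, 0.80) = 0.96
((B & F) | D) & ((B | D) | (B & E)) = min(a, b) on (0.96, 0.96) = 0.96

0.96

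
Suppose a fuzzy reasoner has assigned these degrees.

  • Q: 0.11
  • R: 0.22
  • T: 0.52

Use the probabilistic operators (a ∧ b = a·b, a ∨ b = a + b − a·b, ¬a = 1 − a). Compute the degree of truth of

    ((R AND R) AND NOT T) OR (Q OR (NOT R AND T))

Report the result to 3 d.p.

R AND R = a·b on (0.2200, 0.2200) = 0.0484
NOT T = 1 − 0.5200 = 0.4800
(R AND R) AND NOT T = a·b on (0.0484, 0.4800) = 0.0232
NOT R = 1 − 0.2200 = 0.7800
NOT R AND T = a·b on (0.7800, 0.5200) = 0.4056
Q OR (NOT R AND T) = a + b − a·b on (0.1100, 0.4056) = 0.4710
((R AND R) AND NOT T) OR (Q OR (NOT R AND T)) = a + b − a·b on (0.0232, 0.4710) = 0.4833

0.483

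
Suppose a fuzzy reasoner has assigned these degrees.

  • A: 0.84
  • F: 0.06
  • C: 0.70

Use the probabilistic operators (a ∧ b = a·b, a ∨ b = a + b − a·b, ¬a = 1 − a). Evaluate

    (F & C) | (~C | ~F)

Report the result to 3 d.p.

F & C = a·b on (0.0600, 0.7000) = 0.0420
~C = 1 − 0.7000 = 0.3000
~F = 1 − 0.0600 = 0.9400
~C | ~F = a + b − a·b on (0.3000, 0.9400) = 0.9580
(F & C) | (~C | ~F) = a + b − a·b on (0.0420, 0.9580) = 0.9598

0.960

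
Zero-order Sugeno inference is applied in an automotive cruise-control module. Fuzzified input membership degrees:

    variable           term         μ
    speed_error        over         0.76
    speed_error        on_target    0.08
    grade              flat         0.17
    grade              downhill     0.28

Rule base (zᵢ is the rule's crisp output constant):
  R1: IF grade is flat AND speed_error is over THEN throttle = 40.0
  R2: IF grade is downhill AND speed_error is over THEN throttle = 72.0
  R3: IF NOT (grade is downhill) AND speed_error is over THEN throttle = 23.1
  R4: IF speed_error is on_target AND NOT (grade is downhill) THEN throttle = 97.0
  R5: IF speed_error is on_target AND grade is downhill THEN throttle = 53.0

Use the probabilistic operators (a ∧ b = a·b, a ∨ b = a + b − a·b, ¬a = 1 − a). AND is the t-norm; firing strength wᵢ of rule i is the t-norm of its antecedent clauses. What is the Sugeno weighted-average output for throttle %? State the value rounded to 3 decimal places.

41.172

R1 (z=40.0): flat=0.17, over=0.76; AND[a·b] → w = 0.1292
R2 (z=72.0): downhill=0.28, over=0.76; AND[a·b] → w = 0.2128
R3 (z=23.1): ¬downhill=1−0.28=0.72, over=0.76; AND[a·b] → w = 0.5472
R4 (z=97.0): on_target=0.08, ¬downhill=1−0.28=0.72; AND[a·b] → w = 0.0576
R5 (z=53.0): on_target=0.08, downhill=0.28; AND[a·b] → w = 0.0224
Weighted average = (0.1292·40.0 + 0.2128·72.0 + 0.5472·23.1 + 0.0576·97.0 + 0.0224·53.0) / (0.1292 + 0.2128 + 0.5472 + 0.0576 + 0.0224)
  = 39.9043 / 0.9692 = 41.172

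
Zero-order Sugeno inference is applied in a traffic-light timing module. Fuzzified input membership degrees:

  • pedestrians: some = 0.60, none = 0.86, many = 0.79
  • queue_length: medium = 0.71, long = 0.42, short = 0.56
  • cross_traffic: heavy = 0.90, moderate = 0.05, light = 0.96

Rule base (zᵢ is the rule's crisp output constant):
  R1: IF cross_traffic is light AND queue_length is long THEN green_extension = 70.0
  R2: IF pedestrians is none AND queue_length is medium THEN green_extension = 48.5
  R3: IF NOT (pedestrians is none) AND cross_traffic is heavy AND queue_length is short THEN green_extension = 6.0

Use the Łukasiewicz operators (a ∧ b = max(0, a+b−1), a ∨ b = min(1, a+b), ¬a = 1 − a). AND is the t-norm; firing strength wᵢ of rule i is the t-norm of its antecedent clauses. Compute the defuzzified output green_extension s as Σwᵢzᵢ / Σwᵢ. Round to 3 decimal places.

R1 (z=70.0): light=0.96, long=0.42; AND[max(0, a+b−1)] → w = 0.38
R2 (z=48.5): none=0.86, medium=0.71; AND[max(0, a+b−1)] → w = 0.57
R3 (z=6.0): ¬none=1−0.86=0.14, heavy=0.90, short=0.56; AND[max(0, a+b−1)] → w = 0.00
Weighted average = (0.38·70.0 + 0.57·48.5 + 0.00·6.0) / (0.38 + 0.57 + 0.00)
  = 54.2450 / 0.9500 = 57.100

57.100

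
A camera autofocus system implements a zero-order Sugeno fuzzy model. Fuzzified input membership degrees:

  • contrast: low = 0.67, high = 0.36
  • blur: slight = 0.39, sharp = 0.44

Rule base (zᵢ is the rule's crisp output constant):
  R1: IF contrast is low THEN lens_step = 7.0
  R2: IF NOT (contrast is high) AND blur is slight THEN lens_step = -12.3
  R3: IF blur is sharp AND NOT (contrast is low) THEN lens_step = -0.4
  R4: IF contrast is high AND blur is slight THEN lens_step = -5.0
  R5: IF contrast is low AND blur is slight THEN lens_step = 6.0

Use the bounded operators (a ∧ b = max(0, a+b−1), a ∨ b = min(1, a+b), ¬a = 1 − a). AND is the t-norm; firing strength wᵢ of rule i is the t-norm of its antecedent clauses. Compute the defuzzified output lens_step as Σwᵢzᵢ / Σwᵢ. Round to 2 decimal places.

R1 (z=7.0): low=0.67 → w = 0.67
R2 (z=-12.3): ¬high=1−0.36=0.64, slight=0.39; AND[max(0, a+b−1)] → w = 0.03
R3 (z=-0.4): sharp=0.44, ¬low=1−0.67=0.33; AND[max(0, a+b−1)] → w = 0.00
R4 (z=-5.0): high=0.36, slight=0.39; AND[max(0, a+b−1)] → w = 0.00
R5 (z=6.0): low=0.67, slight=0.39; AND[max(0, a+b−1)] → w = 0.06
Weighted average = (0.67·7.0 + 0.03·-12.3 + 0.00·-0.4 + 0.00·-5.0 + 0.06·6.0) / (0.67 + 0.03 + 0.00 + 0.00 + 0.06)
  = 4.6810 / 0.7600 = 6.16

6.16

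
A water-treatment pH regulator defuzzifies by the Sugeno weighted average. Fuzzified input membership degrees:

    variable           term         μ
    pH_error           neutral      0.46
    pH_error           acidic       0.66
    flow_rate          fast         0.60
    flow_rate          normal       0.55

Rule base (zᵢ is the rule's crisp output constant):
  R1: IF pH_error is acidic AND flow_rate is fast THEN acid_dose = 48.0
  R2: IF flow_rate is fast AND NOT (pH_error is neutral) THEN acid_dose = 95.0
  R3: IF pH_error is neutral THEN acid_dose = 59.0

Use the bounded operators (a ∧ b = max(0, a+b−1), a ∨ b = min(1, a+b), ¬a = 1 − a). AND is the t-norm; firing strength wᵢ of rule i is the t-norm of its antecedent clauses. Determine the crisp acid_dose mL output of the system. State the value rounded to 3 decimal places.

61.535

R1 (z=48.0): acidic=0.66, fast=0.60; AND[max(0, a+b−1)] → w = 0.26
R2 (z=95.0): fast=0.60, ¬neutral=1−0.46=0.54; AND[max(0, a+b−1)] → w = 0.14
R3 (z=59.0): neutral=0.46 → w = 0.46
Weighted average = (0.26·48.0 + 0.14·95.0 + 0.46·59.0) / (0.26 + 0.14 + 0.46)
  = 52.9200 / 0.8600 = 61.535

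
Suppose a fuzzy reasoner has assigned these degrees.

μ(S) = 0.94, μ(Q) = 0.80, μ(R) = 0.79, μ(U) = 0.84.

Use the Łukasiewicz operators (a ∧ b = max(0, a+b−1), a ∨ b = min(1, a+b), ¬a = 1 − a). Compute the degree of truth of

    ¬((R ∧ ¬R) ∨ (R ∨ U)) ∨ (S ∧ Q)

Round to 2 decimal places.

¬R = 1 − 0.79 = 0.21
R ∧ ¬R = max(0, a+b−1) on (0.79, 0.21) = 0.00
R ∨ U = min(1, a+b) on (0.79, 0.84) = 1.00
(R ∧ ¬R) ∨ (R ∨ U) = min(1, a+b) on (0.00, 1.00) = 1.00
¬((R ∧ ¬R) ∨ (R ∨ U)) = 1 − 1.00 = 0.00
S ∧ Q = max(0, a+b−1) on (0.94, 0.80) = 0.74
¬((R ∧ ¬R) ∨ (R ∨ U)) ∨ (S ∧ Q) = min(1, a+b) on (0.00, 0.74) = 0.74

0.74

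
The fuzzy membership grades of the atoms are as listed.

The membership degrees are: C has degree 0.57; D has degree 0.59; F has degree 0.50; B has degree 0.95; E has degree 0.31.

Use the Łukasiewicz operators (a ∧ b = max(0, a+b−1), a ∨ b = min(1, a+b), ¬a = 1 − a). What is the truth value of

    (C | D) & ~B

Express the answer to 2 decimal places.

0.05

C | D = min(1, a+b) on (0.57, 0.59) = 1.00
~B = 1 − 0.95 = 0.05
(C | D) & ~B = max(0, a+b−1) on (1.00, 0.05) = 0.05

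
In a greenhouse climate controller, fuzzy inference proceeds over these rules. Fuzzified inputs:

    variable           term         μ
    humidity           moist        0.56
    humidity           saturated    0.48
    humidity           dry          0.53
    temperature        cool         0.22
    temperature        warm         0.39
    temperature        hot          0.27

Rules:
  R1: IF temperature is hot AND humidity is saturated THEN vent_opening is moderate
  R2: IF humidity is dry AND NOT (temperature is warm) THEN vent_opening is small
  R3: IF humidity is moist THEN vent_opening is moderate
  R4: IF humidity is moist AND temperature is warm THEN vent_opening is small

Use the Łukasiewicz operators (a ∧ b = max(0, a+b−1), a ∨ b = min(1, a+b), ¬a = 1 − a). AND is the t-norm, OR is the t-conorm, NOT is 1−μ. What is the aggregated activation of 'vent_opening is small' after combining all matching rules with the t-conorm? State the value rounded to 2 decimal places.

0.14

R1: hot=0.27, saturated=0.48; AND[max(0, a+b−1)] → w = 0.00
R2: dry=0.53, ¬warm=1−0.39=0.61; AND[max(0, a+b−1)] → w = 0.14
R3: moist=0.56 → w = 0.56
R4: moist=0.56, warm=0.39; AND[max(0, a+b−1)] → w = 0.00
Rules with consequent 'small': {R2, R4} → strengths 0.14, 0.00
Aggregate via t-conorm [min(1, a+b)]: 0.14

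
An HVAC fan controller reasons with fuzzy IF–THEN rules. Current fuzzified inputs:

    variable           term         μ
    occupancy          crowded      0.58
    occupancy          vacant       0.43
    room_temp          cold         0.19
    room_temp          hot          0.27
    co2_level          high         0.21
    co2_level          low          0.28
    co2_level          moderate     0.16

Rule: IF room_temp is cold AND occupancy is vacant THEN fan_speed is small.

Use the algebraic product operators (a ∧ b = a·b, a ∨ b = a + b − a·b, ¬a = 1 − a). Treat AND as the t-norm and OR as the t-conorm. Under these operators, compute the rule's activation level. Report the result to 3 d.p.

firing strength: cold=0.19, vacant=0.43; AND[a·b] → w = 0.0817

0.082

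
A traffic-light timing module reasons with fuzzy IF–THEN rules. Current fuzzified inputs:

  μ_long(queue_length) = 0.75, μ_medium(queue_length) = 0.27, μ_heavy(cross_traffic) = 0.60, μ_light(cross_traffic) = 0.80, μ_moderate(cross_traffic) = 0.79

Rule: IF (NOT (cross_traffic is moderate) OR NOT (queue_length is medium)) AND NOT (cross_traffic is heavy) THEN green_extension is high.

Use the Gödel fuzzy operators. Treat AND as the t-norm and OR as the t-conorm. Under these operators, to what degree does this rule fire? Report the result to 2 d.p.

firing strength: (¬moderate=1−0.79=0.21 OR ¬medium=1−0.27=0.73) = 0.73; AND[min(a, b)] with ¬heavy=1−0.60=0.40 → w = 0.40

0.40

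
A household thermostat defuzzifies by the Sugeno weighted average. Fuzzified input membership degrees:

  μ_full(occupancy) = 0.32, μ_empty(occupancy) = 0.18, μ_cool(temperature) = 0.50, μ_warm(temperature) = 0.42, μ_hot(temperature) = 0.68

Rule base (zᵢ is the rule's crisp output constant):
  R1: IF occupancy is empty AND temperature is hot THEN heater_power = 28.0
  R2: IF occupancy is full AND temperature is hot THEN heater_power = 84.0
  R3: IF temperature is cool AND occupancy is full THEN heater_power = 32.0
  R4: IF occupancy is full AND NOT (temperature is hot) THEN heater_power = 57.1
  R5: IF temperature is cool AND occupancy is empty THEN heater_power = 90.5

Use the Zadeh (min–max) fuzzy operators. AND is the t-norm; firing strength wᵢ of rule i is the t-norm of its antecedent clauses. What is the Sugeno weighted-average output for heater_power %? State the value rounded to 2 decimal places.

58.12

R1 (z=28.0): empty=0.18, hot=0.68; AND[min(a, b)] → w = 0.18
R2 (z=84.0): full=0.32, hot=0.68; AND[min(a, b)] → w = 0.32
R3 (z=32.0): cool=0.50, full=0.32; AND[min(a, b)] → w = 0.32
R4 (z=57.1): full=0.32, ¬hot=1−0.68=0.32; AND[min(a, b)] → w = 0.32
R5 (z=90.5): cool=0.50, empty=0.18; AND[min(a, b)] → w = 0.18
Weighted average = (0.18·28.0 + 0.32·84.0 + 0.32·32.0 + 0.32·57.1 + 0.18·90.5) / (0.18 + 0.32 + 0.32 + 0.32 + 0.18)
  = 76.7220 / 1.3200 = 58.12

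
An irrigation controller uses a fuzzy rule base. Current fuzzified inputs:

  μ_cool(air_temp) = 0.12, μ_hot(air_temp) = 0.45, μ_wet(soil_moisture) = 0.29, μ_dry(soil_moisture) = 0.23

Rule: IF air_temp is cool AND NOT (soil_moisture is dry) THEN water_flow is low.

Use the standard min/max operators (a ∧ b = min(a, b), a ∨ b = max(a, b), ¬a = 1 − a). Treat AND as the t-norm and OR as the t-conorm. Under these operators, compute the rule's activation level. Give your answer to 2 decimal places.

firing strength: cool=0.12, ¬dry=1−0.23=0.77; AND[min(a, b)] → w = 0.12

0.12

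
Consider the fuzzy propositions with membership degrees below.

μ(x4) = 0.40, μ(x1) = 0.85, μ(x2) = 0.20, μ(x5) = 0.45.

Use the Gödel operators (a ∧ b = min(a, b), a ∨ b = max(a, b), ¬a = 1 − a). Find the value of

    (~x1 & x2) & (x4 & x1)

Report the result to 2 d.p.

0.15

~x1 = 1 − 0.85 = 0.15
~x1 & x2 = min(a, b) on (0.15, 0.20) = 0.15
x4 & x1 = min(a, b) on (0.40, 0.85) = 0.40
(~x1 & x2) & (x4 & x1) = min(a, b) on (0.15, 0.40) = 0.15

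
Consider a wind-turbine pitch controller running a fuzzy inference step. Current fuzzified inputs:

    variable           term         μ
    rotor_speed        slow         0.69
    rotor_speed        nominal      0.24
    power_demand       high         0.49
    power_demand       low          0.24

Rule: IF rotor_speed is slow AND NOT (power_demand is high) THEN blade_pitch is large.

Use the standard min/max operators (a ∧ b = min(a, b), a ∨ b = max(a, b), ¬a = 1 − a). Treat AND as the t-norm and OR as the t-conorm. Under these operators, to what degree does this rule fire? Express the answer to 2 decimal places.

0.51

firing strength: slow=0.69, ¬high=1−0.49=0.51; AND[min(a, b)] → w = 0.51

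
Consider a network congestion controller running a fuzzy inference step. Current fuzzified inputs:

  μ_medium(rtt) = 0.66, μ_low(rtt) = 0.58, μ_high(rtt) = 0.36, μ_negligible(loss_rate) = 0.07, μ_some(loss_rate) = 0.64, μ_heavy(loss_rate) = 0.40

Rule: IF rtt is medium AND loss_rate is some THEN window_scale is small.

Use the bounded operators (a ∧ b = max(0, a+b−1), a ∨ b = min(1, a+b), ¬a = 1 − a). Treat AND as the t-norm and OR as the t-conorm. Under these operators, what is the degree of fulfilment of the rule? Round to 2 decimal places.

0.30

firing strength: medium=0.66, some=0.64; AND[max(0, a+b−1)] → w = 0.30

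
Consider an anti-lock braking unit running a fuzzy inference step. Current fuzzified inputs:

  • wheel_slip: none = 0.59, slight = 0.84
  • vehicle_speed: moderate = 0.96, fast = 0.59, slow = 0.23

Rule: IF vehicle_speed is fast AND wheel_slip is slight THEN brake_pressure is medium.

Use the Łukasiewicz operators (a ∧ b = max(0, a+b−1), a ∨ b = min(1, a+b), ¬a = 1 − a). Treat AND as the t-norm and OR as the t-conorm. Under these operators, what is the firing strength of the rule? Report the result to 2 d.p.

0.43

firing strength: fast=0.59, slight=0.84; AND[max(0, a+b−1)] → w = 0.43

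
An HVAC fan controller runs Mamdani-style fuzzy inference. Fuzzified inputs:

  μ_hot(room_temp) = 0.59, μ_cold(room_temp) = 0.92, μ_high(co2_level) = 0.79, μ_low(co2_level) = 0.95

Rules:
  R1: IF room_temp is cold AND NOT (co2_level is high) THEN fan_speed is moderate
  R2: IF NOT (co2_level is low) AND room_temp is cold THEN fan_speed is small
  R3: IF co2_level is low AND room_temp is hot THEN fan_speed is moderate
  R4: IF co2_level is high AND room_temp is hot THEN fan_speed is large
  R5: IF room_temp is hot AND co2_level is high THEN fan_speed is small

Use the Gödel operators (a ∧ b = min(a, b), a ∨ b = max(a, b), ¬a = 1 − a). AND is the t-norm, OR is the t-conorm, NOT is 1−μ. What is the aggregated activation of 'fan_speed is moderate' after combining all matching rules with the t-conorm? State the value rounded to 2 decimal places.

0.59

R1: cold=0.92, ¬high=1−0.79=0.21; AND[min(a, b)] → w = 0.21
R2: ¬low=1−0.95=0.05, cold=0.92; AND[min(a, b)] → w = 0.05
R3: low=0.95, hot=0.59; AND[min(a, b)] → w = 0.59
R4: high=0.79, hot=0.59; AND[min(a, b)] → w = 0.59
R5: hot=0.59, high=0.79; AND[min(a, b)] → w = 0.59
Rules with consequent 'moderate': {R1, R3} → strengths 0.21, 0.59
Aggregate via t-conorm [max(a, b)]: 0.59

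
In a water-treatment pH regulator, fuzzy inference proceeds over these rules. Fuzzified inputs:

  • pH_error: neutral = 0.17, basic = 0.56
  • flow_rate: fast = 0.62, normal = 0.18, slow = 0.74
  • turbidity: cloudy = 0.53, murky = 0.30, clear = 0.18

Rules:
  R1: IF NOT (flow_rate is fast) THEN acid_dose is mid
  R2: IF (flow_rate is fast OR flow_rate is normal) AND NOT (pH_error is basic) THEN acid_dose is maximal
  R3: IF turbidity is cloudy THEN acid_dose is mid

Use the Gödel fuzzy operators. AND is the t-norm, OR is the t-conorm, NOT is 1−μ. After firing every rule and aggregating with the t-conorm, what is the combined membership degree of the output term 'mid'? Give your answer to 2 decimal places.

R1: ¬fast=1−0.62=0.38 → w = 0.38
R2: (fast=0.62 OR normal=0.18) = 0.62; AND[min(a, b)] with ¬basic=1−0.56=0.44 → w = 0.44
R3: cloudy=0.53 → w = 0.53
Rules with consequent 'mid': {R1, R3} → strengths 0.38, 0.53
Aggregate via t-conorm [max(a, b)]: 0.53

0.53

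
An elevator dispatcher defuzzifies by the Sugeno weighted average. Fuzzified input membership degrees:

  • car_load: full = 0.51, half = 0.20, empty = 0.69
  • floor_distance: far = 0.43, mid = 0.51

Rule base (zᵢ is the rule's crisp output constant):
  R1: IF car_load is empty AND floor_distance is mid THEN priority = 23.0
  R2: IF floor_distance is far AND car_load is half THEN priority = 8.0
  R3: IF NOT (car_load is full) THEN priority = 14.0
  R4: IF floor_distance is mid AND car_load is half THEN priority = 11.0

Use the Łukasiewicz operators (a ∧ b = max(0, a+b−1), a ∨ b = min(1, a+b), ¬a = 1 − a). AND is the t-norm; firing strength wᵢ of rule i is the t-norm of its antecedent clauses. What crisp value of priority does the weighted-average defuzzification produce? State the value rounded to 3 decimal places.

R1 (z=23.0): empty=0.69, mid=0.51; AND[max(0, a+b−1)] → w = 0.20
R2 (z=8.0): far=0.43, half=0.20; AND[max(0, a+b−1)] → w = 0.00
R3 (z=14.0): ¬full=1−0.51=0.49 → w = 0.49
R4 (z=11.0): mid=0.51, half=0.20; AND[max(0, a+b−1)] → w = 0.00
Weighted average = (0.20·23.0 + 0.00·8.0 + 0.49·14.0 + 0.00·11.0) / (0.20 + 0.00 + 0.49 + 0.00)
  = 11.4600 / 0.6900 = 16.609

16.609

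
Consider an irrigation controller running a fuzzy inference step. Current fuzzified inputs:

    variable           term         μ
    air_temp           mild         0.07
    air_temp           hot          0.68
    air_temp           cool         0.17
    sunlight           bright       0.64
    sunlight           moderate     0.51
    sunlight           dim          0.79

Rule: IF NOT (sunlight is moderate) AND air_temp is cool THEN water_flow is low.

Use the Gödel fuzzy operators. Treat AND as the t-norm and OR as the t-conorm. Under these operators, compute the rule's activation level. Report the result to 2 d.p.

0.17

firing strength: ¬moderate=1−0.51=0.49, cool=0.17; AND[min(a, b)] → w = 0.17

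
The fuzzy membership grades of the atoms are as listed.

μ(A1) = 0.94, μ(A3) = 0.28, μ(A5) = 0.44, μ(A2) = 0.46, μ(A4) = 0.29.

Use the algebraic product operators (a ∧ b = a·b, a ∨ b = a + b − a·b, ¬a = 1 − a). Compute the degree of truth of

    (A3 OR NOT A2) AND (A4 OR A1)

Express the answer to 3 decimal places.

0.640

NOT A2 = 1 − 0.4600 = 0.5400
A3 OR NOT A2 = a + b − a·b on (0.2800, 0.5400) = 0.6688
A4 OR A1 = a + b − a·b on (0.2900, 0.9400) = 0.9574
(A3 OR NOT A2) AND (A4 OR A1) = a·b on (0.6688, 0.9574) = 0.6403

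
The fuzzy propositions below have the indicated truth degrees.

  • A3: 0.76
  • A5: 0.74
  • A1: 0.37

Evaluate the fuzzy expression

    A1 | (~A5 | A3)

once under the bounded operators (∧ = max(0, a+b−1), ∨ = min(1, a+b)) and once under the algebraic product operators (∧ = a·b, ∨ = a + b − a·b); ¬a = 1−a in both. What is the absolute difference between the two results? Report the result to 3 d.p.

Under bounded:
  ~A5 = 1 − 0.74 = 0.26
  ~A5 | A3 = min(1, a+b) on (0.26, 0.76) = 1.00
  A1 | (~A5 | A3) = min(1, a+b) on (0.37, 1.00) = 1.00
  → value = 1.0000
Under algebraic product:
  ~A5 = 1 − 0.7400 = 0.2600
  ~A5 | A3 = a + b − a·b on (0.2600, 0.7600) = 0.8224
  A1 | (~A5 | A3) = a + b − a·b on (0.3700, 0.8224) = 0.8881
  → value = 0.8881
|1.0000 − 0.8881| = 0.112

0.112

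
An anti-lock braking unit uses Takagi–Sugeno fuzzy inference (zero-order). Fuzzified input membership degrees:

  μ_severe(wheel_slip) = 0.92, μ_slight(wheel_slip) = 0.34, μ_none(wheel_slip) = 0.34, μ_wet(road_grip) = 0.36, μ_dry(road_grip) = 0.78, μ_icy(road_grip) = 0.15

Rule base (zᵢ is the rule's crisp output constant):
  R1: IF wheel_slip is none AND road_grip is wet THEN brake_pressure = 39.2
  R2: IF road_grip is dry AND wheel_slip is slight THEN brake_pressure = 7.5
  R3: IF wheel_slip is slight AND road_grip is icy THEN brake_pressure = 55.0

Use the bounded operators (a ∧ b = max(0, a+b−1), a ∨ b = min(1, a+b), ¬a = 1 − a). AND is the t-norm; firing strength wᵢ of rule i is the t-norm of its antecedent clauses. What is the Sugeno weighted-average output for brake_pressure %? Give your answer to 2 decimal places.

R1 (z=39.2): none=0.34, wet=0.36; AND[max(0, a+b−1)] → w = 0.00
R2 (z=7.5): dry=0.78, slight=0.34; AND[max(0, a+b−1)] → w = 0.12
R3 (z=55.0): slight=0.34, icy=0.15; AND[max(0, a+b−1)] → w = 0.00
Weighted average = (0.00·39.2 + 0.12·7.5 + 0.00·55.0) / (0.00 + 0.12 + 0.00)
  = 0.9000 / 0.1200 = 7.50

7.50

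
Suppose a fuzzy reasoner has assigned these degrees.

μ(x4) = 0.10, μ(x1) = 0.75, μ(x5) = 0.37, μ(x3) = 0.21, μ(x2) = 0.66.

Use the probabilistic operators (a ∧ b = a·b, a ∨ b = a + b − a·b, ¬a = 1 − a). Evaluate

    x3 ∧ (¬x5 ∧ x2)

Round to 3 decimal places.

¬x5 = 1 − 0.3700 = 0.6300
¬x5 ∧ x2 = a·b on (0.6300, 0.6600) = 0.4158
x3 ∧ (¬x5 ∧ x2) = a·b on (0.2100, 0.4158) = 0.0873

0.087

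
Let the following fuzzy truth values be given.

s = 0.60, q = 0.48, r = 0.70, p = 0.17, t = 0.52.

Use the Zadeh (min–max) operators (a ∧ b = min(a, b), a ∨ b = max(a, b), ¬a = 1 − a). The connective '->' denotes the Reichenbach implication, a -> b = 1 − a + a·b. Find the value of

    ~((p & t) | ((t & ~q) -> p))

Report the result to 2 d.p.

p & t = min(a, b) on (0.17, 0.52) = 0.17
~q = 1 − 0.48 = 0.52
t & ~q = min(a, b) on (0.52, 0.52) = 0.52
(t & ~q) -> p  [Reichenbach: 1 − a + a·b] with a=0.52, b=0.17 → 0.57
(p & t) | ((t & ~q) -> p) = max(a, b) on (0.17, 0.57) = 0.57
~((p & t) | ((t & ~q) -> p)) = 1 − 0.57 = 0.43

0.43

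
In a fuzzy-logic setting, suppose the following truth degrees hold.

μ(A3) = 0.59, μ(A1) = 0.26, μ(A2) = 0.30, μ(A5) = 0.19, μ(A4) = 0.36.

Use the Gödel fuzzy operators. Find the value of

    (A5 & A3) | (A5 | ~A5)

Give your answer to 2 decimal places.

A5 & A3 = min(a, b) on (0.19, 0.59) = 0.19
~A5 = 1 − 0.19 = 0.81
A5 | ~A5 = max(a, b) on (0.19, 0.81) = 0.81
(A5 & A3) | (A5 | ~A5) = max(a, b) on (0.19, 0.81) = 0.81

0.81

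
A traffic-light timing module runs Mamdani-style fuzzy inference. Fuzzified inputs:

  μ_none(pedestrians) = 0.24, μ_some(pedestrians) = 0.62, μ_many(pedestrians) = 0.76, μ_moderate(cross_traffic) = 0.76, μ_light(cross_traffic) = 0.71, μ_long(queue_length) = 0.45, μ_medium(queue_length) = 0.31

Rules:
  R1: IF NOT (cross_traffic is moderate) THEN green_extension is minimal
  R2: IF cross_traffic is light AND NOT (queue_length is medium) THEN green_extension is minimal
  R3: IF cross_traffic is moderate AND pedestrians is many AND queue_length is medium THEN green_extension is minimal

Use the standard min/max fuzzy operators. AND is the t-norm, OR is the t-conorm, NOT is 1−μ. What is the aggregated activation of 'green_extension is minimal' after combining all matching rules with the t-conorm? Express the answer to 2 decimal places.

0.69

R1: ¬moderate=1−0.76=0.24 → w = 0.24
R2: light=0.71, ¬medium=1−0.31=0.69; AND[min(a, b)] → w = 0.69
R3: moderate=0.76, many=0.76, medium=0.31; AND[min(a, b)] → w = 0.31
Rules with consequent 'minimal': {R1, R2, R3} → strengths 0.24, 0.69, 0.31
Aggregate via t-conorm [max(a, b)]: 0.69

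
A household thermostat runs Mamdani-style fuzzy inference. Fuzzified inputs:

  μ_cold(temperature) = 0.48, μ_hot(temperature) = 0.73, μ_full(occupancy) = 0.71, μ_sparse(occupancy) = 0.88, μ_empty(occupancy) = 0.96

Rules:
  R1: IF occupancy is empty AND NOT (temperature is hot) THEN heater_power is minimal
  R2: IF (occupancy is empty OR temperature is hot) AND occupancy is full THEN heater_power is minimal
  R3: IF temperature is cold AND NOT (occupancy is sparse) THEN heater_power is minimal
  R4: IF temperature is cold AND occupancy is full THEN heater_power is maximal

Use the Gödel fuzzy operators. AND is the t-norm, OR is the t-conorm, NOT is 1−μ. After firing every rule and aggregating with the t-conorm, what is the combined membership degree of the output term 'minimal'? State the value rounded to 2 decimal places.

0.71

R1: empty=0.96, ¬hot=1−0.73=0.27; AND[min(a, b)] → w = 0.27
R2: (empty=0.96 OR hot=0.73) = 0.96; AND[min(a, b)] with full=0.71 → w = 0.71
R3: cold=0.48, ¬sparse=1−0.88=0.12; AND[min(a, b)] → w = 0.12
R4: cold=0.48, full=0.71; AND[min(a, b)] → w = 0.48
Rules with consequent 'minimal': {R1, R2, R3} → strengths 0.27, 0.71, 0.12
Aggregate via t-conorm [max(a, b)]: 0.71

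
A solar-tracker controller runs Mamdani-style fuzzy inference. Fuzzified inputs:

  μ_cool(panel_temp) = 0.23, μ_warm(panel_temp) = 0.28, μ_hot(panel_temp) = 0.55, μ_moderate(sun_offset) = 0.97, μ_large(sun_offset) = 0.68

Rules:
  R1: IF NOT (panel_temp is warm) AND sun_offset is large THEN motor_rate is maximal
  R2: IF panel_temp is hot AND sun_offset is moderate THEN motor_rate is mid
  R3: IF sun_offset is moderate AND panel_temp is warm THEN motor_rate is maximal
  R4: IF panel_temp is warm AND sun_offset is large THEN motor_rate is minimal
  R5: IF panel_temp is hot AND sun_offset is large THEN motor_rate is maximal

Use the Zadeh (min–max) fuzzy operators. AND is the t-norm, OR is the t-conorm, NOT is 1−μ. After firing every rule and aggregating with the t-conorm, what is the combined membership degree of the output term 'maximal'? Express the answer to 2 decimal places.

0.68

R1: ¬warm=1−0.28=0.72, large=0.68; AND[min(a, b)] → w = 0.68
R2: hot=0.55, moderate=0.97; AND[min(a, b)] → w = 0.55
R3: moderate=0.97, warm=0.28; AND[min(a, b)] → w = 0.28
R4: warm=0.28, large=0.68; AND[min(a, b)] → w = 0.28
R5: hot=0.55, large=0.68; AND[min(a, b)] → w = 0.55
Rules with consequent 'maximal': {R1, R3, R5} → strengths 0.68, 0.28, 0.55
Aggregate via t-conorm [max(a, b)]: 0.68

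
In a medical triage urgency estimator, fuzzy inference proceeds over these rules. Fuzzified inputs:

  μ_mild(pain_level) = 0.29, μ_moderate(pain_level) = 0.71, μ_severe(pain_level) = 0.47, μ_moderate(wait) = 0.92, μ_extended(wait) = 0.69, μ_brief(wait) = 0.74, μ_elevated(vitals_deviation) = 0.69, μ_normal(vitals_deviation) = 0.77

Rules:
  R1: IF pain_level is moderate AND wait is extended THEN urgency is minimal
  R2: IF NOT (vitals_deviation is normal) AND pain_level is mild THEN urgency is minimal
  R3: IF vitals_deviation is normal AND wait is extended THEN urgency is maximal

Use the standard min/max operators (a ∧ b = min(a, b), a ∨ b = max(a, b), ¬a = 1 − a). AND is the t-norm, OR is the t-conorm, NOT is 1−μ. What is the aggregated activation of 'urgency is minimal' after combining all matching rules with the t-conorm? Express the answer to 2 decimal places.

R1: moderate=0.71, extended=0.69; AND[min(a, b)] → w = 0.69
R2: ¬normal=1−0.77=0.23, mild=0.29; AND[min(a, b)] → w = 0.23
R3: normal=0.77, extended=0.69; AND[min(a, b)] → w = 0.69
Rules with consequent 'minimal': {R1, R2} → strengths 0.69, 0.23
Aggregate via t-conorm [max(a, b)]: 0.69

0.69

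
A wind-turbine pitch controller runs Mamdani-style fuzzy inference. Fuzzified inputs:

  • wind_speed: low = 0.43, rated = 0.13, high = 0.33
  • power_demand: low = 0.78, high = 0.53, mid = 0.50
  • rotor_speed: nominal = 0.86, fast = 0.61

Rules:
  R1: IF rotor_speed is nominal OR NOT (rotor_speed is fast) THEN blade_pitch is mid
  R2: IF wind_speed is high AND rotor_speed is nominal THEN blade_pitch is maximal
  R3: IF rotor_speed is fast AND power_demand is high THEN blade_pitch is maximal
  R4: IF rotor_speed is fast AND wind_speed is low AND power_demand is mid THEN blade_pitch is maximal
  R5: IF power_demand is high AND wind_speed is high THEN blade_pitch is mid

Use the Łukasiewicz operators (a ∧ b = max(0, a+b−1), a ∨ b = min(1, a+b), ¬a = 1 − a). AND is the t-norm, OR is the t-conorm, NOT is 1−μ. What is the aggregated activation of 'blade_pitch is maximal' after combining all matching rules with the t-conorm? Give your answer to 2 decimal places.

0.33

R1: nominal=0.86, ¬fast=1−0.61=0.39; OR[min(1, a+b)] → w = 1.00
R2: high=0.33, nominal=0.86; AND[max(0, a+b−1)] → w = 0.19
R3: fast=0.61, high=0.53; AND[max(0, a+b−1)] → w = 0.14
R4: fast=0.61, low=0.43, mid=0.50; AND[max(0, a+b−1)] → w = 0.00
R5: high=0.53, high=0.33; AND[max(0, a+b−1)] → w = 0.00
Rules with consequent 'maximal': {R2, R3, R4} → strengths 0.19, 0.14, 0.00
Aggregate via t-conorm [min(1, a+b)]: 0.33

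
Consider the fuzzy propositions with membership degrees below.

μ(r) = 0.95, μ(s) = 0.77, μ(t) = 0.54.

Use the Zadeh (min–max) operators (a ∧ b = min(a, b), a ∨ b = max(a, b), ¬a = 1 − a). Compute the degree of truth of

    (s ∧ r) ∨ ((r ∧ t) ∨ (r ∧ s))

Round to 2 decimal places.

s ∧ r = min(a, b) on (0.77, 0.95) = 0.77
r ∧ t = min(a, b) on (0.95, 0.54) = 0.54
r ∧ s = min(a, b) on (0.95, 0.77) = 0.77
(r ∧ t) ∨ (r ∧ s) = max(a, b) on (0.54, 0.77) = 0.77
(s ∧ r) ∨ ((r ∧ t) ∨ (r ∧ s)) = max(a, b) on (0.77, 0.77) = 0.77

0.77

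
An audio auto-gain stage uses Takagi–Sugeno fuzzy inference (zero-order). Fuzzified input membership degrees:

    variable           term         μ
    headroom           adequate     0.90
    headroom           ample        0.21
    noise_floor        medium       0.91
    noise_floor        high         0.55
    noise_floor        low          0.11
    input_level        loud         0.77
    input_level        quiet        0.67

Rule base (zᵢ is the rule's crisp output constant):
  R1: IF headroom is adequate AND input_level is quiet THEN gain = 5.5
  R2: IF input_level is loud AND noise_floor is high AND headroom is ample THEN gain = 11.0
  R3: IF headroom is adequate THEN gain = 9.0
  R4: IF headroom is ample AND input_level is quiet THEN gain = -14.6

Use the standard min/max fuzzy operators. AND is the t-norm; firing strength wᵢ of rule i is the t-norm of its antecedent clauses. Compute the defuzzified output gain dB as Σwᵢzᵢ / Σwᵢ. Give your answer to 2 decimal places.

R1 (z=5.5): adequate=0.90, quiet=0.67; AND[min(a, b)] → w = 0.67
R2 (z=11.0): loud=0.77, high=0.55, ample=0.21; AND[min(a, b)] → w = 0.21
R3 (z=9.0): adequate=0.90 → w = 0.90
R4 (z=-14.6): ample=0.21, quiet=0.67; AND[min(a, b)] → w = 0.21
Weighted average = (0.67·5.5 + 0.21·11.0 + 0.90·9.0 + 0.21·-14.6) / (0.67 + 0.21 + 0.90 + 0.21)
  = 11.0290 / 1.9900 = 5.54

5.54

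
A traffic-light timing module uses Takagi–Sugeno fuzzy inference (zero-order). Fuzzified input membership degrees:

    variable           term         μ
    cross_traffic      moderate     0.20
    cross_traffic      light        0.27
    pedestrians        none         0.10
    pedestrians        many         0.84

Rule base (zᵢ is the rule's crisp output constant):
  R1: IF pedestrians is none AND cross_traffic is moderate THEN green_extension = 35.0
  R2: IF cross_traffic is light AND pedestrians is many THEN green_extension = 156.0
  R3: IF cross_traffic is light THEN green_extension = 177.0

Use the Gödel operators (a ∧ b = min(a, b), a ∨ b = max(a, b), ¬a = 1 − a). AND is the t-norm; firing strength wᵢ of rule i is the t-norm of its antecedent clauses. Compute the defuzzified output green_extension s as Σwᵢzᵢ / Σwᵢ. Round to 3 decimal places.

R1 (z=35.0): none=0.10, moderate=0.20; AND[min(a, b)] → w = 0.10
R2 (z=156.0): light=0.27, many=0.84; AND[min(a, b)] → w = 0.27
R3 (z=177.0): light=0.27 → w = 0.27
Weighted average = (0.10·35.0 + 0.27·156.0 + 0.27·177.0) / (0.10 + 0.27 + 0.27)
  = 93.4100 / 0.6400 = 145.953

145.953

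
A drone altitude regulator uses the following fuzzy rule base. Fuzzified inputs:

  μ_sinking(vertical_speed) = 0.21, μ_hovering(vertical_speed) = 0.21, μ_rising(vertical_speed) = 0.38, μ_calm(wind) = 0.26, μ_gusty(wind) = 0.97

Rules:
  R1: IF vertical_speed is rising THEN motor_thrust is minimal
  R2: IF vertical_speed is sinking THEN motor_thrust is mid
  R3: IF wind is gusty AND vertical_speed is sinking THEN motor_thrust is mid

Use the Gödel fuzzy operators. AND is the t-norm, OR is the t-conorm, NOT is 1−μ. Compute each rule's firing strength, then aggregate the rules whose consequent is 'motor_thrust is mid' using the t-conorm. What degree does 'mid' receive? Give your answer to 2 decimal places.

0.21

R1: rising=0.38 → w = 0.38
R2: sinking=0.21 → w = 0.21
R3: gusty=0.97, sinking=0.21; AND[min(a, b)] → w = 0.21
Rules with consequent 'mid': {R2, R3} → strengths 0.21, 0.21
Aggregate via t-conorm [max(a, b)]: 0.21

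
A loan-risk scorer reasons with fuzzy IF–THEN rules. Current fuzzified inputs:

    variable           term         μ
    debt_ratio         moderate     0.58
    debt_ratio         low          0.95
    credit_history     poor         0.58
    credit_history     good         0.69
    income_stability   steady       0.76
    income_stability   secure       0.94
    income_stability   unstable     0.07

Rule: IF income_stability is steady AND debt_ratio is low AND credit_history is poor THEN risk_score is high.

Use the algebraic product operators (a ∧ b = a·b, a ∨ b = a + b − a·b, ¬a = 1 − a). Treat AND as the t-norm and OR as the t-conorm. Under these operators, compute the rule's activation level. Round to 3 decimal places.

0.419

firing strength: steady=0.76, low=0.95, poor=0.58; AND[a·b] → w = 0.4188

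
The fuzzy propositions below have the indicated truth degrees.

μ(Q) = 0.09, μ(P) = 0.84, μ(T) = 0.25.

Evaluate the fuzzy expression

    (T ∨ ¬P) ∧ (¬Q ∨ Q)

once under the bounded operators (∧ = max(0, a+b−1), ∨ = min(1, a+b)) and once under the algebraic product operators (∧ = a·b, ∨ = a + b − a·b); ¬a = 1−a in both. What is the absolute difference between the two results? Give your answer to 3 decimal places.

0.070

Under bounded:
  ¬P = 1 − 0.84 = 0.16
  T ∨ ¬P = min(1, a+b) on (0.25, 0.16) = 0.41
  ¬Q = 1 − 0.09 = 0.91
  ¬Q ∨ Q = min(1, a+b) on (0.91, 0.09) = 1.00
  (T ∨ ¬P) ∧ (¬Q ∨ Q) = max(0, a+b−1) on (0.41, 1.00) = 0.41
  → value = 0.4100
Under algebraic product:
  ¬P = 1 − 0.8400 = 0.1600
  T ∨ ¬P = a + b − a·b on (0.2500, 0.1600) = 0.3700
  ¬Q = 1 − 0.0900 = 0.9100
  ¬Q ∨ Q = a + b − a·b on (0.9100, 0.0900) = 0.9181
  (T ∨ ¬P) ∧ (¬Q ∨ Q) = a·b on (0.3700, 0.9181) = 0.3397
  → value = 0.3397
|0.4100 − 0.3397| = 0.070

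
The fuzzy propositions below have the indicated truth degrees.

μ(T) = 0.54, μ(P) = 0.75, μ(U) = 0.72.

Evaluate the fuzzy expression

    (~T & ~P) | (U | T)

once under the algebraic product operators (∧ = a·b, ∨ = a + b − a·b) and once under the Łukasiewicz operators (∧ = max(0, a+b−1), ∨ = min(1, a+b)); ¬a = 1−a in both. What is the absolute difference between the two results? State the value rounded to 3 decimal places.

0.114

Under algebraic product:
  ~T = 1 − 0.5400 = 0.4600
  ~P = 1 − 0.7500 = 0.2500
  ~T & ~P = a·b on (0.4600, 0.2500) = 0.1150
  U | T = a + b − a·b on (0.7200, 0.5400) = 0.8712
  (~T & ~P) | (U | T) = a + b − a·b on (0.1150, 0.8712) = 0.8860
  → value = 0.8860
Under Łukasiewicz:
  ~T = 1 − 0.54 = 0.46
  ~P = 1 − 0.75 = 0.25
  ~T & ~P = max(0, a+b−1) on (0.46, 0.25) = 0.00
  U | T = min(1, a+b) on (0.72, 0.54) = 1.00
  (~T & ~P) | (U | T) = min(1, a+b) on (0.00, 1.00) = 1.00
  → value = 1.0000
|0.8860 − 1.0000| = 0.114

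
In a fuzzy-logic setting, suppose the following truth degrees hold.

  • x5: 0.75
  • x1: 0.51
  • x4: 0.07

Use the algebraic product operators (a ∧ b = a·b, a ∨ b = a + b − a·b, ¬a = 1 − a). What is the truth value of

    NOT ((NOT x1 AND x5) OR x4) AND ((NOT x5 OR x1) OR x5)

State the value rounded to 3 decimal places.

0.534

NOT x1 = 1 − 0.5100 = 0.4900
NOT x1 AND x5 = a·b on (0.4900, 0.7500) = 0.3675
(NOT x1 AND x5) OR x4 = a + b − a·b on (0.3675, 0.0700) = 0.4118
NOT ((NOT x1 AND x5) OR x4) = 1 − 0.4118 = 0.5882
NOT x5 = 1 − 0.7500 = 0.2500
NOT x5 OR x1 = a + b − a·b on (0.2500, 0.5100) = 0.6325
(NOT x5 OR x1) OR x5 = a + b − a·b on (0.6325, 0.7500) = 0.9081
NOT ((NOT x1 AND x5) OR x4) AND ((NOT x5 OR x1) OR x5) = a·b on (0.5882, 0.9081) = 0.5342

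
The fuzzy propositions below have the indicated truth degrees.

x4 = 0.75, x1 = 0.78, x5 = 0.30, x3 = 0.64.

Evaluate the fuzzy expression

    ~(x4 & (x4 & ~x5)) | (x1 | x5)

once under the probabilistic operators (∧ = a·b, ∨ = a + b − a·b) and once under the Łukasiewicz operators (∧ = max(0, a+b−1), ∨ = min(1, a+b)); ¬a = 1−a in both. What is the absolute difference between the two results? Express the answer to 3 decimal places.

0.061

Under probabilistic:
  ~x5 = 1 − 0.3000 = 0.7000
  x4 & ~x5 = a·b on (0.7500, 0.7000) = 0.5250
  x4 & (x4 & ~x5) = a·b on (0.7500, 0.5250) = 0.3937
  ~(x4 & (x4 & ~x5)) = 1 − 0.3937 = 0.6063
  x1 | x5 = a + b − a·b on (0.7800, 0.3000) = 0.8460
  ~(x4 & (x4 & ~x5)) | (x1 | x5) = a + b − a·b on (0.6063, 0.8460) = 0.9394
  → value = 0.9394
Under Łukasiewicz:
  ~x5 = 1 − 0.30 = 0.70
  x4 & ~x5 = max(0, a+b−1) on (0.75, 0.70) = 0.45
  x4 & (x4 & ~x5) = max(0, a+b−1) on (0.75, 0.45) = 0.20
  ~(x4 & (x4 & ~x5)) = 1 − 0.20 = 0.80
  x1 | x5 = min(1, a+b) on (0.78, 0.30) = 1.00
  ~(x4 & (x4 & ~x5)) | (x1 | x5) = min(1, a+b) on (0.80, 1.00) = 1.00
  → value = 1.0000
|0.9394 − 1.0000| = 0.061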